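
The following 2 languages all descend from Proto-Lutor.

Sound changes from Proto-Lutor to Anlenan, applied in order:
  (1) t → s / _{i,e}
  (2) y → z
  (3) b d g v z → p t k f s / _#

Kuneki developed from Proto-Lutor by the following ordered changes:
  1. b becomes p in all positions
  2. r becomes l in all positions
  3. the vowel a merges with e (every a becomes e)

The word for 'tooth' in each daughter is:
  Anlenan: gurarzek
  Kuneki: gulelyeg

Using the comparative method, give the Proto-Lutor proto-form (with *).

*guraryeg

Position 6: Anlenan has z, Kuneki has y. Kuneki preserves y here (none of its changes turn any other segment into y), so the proto-segment is *y.
Position 3: Anlenan has r, Kuneki has l. Anlenan preserves r here (none of its changes turn any other segment into r), so the proto-segment is *r.
Continuing position by position gives *guraryeg; check it forward:
Anlenan: *guraryeg
  guraryeg (rule 1 does not apply)
  guraryeg → gurarzeg   [unconditioned shift]
  gurarzeg → gurarzek   [final devoicing]
  giving Anlenan gurarzek.
Kuneki: *guraryeg > gulalyeg > gulelyeg  (by unconditioned shift, vowel merger)
*guraryeg is the unique common source.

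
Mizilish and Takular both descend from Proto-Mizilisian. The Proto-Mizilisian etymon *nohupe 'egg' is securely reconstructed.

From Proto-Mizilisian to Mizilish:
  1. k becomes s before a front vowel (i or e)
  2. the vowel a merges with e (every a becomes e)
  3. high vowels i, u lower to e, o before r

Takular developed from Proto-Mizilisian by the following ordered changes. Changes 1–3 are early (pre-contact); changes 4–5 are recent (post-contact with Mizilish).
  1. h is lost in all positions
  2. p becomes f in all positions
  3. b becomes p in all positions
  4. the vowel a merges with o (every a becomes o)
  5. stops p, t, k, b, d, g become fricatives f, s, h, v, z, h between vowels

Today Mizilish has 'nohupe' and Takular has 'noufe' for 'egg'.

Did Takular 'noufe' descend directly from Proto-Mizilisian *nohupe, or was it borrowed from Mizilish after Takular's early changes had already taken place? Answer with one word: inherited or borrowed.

inherited

If inherited, *nohupe would pass through all of Takular's changes:
Takular: *nohupe > noupe > noufe  (by h-loss, unconditioned shift)
If borrowed from Mizilish 'nohupe' after the early changes, it would undergo only the recent ones:
  rule 4 (vowel merger): no change (nohupe)
  rule 5 (intervocalic lenition): nohupe → nohufe
  ⇒ as a loan: nohufe
Takular 'noufe' matches the inherited outcome exactly, so it is an inherited cognate, not a loan.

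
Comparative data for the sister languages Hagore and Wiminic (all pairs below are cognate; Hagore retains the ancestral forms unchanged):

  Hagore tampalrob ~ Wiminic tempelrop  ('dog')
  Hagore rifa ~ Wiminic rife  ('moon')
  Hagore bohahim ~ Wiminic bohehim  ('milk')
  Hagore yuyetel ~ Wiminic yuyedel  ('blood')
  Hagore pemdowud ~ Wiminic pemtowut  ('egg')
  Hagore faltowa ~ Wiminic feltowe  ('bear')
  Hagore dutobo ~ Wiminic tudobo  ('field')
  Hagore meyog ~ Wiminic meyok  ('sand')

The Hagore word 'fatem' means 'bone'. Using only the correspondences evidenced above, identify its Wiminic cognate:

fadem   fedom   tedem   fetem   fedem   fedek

tampalrob ~ tempelrop, bohahim ~ bohehim — Hagore a corresponds to Wiminic e after a consonant, before a consonant other than r, m, n, p, b, f, v.
yuyetel ~ yuyedel — Hagore t corresponds to Wiminic d between vowels (before a front vowel).
Applying these to Hagore 'fatem':
  fatem → fetem   (a→e after a consonant, before a consonant other than r, m, n, p, b, f, v)
  fetem → fedem   (t→d between vowels (before a front vowel))
So the Wiminic cognate is 'fedem'.

fedem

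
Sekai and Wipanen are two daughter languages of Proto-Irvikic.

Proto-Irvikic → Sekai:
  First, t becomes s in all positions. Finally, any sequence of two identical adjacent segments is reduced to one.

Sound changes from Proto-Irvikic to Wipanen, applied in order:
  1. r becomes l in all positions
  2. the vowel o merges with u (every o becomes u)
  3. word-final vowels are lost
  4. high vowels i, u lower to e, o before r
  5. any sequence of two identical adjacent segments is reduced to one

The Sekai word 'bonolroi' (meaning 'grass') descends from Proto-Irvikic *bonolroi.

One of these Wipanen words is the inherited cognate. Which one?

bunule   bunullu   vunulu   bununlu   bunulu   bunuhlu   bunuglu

bunulu

Wipanen: start from *bonolroi.
  rule 1 (unconditioned shift): bonolroi → bonolloi
  rule 2 (vowel merger): bonolloi → bunullui
  rule 3 (apocope): bunullui → bunullu
  rule 4: no change — bunullu
  rule 5 (degemination): bunullu → bunulu
  ⇒ Wipanen bunulu
The other candidates each miss or misapply at least one Wipanen change.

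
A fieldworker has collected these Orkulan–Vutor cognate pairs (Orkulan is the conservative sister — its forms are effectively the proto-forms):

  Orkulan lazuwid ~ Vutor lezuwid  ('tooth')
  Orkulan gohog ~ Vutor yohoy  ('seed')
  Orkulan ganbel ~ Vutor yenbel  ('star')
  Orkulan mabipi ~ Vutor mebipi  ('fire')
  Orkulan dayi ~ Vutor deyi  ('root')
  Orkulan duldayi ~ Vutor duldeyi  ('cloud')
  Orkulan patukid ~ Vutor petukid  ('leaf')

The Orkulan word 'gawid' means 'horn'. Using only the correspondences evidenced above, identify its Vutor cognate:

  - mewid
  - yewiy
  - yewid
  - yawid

ganbel ~ yenbel — Orkulan g corresponds to Vutor y word-initially before a back vowel.
lazuwid ~ lezuwid, dayi ~ deyi — Orkulan a corresponds to Vutor e after a consonant, before a consonant other than r, m, n, p, b, f, v.
Applying these to Orkulan 'gawid':
  gawid → yawid   (g→y word-initially before a back vowel)
  yawid → yewid   (a→e after a consonant, before a consonant other than r, m, n, p, b, f, v)
So the Vutor cognate is 'yewid'.

yewid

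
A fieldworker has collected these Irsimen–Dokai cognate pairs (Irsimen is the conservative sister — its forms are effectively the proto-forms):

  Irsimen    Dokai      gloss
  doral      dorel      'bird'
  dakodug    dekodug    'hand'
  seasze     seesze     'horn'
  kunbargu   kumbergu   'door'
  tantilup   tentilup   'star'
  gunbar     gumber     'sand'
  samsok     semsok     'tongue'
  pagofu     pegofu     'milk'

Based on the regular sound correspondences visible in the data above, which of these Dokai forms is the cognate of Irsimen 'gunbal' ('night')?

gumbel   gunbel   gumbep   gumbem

gumbel

kunbargu ~ kumbergu, gunbar ~ gumber — Irsimen n corresponds to Dokai m after a vowel, before a labial obstruent.
doral ~ dorel, dakodug ~ dekodug — Irsimen a corresponds to Dokai e after a consonant, before a consonant other than r, m, n, p, b, f, v.
Applying these to Irsimen 'gunbal':
  gunbal → gumbal   (n→m after a vowel, before a labial obstruent)
  gumbal → gumbel   (a→e after a consonant, before a consonant other than r, m, n, p, b, f, v)
So the Dokai cognate is 'gumbel'.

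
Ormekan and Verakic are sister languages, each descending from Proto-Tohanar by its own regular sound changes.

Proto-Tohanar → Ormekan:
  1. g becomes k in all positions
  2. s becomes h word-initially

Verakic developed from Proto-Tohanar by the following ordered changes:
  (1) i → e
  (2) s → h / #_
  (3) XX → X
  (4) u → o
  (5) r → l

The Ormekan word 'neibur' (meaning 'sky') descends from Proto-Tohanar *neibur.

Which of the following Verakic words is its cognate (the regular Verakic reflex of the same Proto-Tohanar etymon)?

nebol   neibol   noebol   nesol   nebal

nebol

Verakic: start from *neibur.
  rule 1 (vowel merger): neibur → neebur
  rule 2: no change — neebur
  rule 3 (degemination): neebur → nebur
  rule 4 (vowel merger): nebur → nebor
  rule 5 (unconditioned shift): nebor → nebol
  ⇒ Verakic nebol
Only 'nebol' matches the regular Verakic development of *neibur.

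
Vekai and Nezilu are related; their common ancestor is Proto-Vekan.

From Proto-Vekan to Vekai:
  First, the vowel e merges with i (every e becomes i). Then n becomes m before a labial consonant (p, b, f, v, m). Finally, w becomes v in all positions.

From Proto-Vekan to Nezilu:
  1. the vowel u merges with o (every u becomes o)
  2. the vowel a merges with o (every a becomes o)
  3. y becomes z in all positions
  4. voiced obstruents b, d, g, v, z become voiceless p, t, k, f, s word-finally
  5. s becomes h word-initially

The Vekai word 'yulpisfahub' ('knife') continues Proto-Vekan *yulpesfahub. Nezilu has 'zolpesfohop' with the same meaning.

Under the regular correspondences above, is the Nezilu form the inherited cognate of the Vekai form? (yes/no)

Derive the expected Nezilu reflex of *yulpesfahub:
Nezilu: start from *yulpesfahub.
  rule 1 (vowel merger): yulpesfahub → yolpesfahob
  rule 2 (vowel merger): yolpesfahob → yolpesfohob
  rule 3 (unconditioned shift): yolpesfohob → zolpesfohob
  rule 4 (final devoicing): zolpesfohob → zolpesfohop
  rule 5: no change — zolpesfohop
  ⇒ Nezilu zolpesfohop
Nezilu 'zolpesfohop' matches the regular reflex exactly, so the pair is cognate.

yes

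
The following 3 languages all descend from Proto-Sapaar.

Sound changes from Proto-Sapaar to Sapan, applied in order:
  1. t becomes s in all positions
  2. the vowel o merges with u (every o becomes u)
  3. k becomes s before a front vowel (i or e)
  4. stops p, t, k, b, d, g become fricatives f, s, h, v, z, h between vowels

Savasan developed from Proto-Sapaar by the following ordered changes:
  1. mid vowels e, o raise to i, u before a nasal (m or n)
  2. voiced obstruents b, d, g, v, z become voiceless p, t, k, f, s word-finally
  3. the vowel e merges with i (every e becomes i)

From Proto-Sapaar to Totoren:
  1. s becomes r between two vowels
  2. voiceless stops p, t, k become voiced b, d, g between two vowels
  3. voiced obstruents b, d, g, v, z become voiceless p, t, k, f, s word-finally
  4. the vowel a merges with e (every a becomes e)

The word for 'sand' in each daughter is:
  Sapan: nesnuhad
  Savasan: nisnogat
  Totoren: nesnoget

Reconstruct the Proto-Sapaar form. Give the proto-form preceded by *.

Position 7: Sapan has a, Savasan has a, Totoren has e. Sapan preserves a here (none of its changes turn any other segment into a), so the proto-segment is *a.
Position 5: Sapan has u, Savasan has o, Totoren has o. Savasan preserves o here (none of its changes turn any other segment into o), so the proto-segment is *o.
Position 6: Sapan has h, Savasan has g, Totoren has g. Savasan preserves g here (none of its changes turn any other segment into g), so the proto-segment is *g.
This points to *nesnogad. Verify forward in each daughter:
Sapan: *nesnogad > nesnugad > nesnuhad  (by vowel merger, intervocalic lenition)
Savasan: start from *nesnogad.
  rule 1: no change — nesnogad
  rule 2 (final devoicing): nesnogad → nesnogat
  rule 3 (vowel merger): nesnogat → nisnogat
  ⇒ Savasan nisnogat
Totoren: *nesnogad
  nesnogad (rule 1 does not apply)
  nesnogad (rule 2 does not apply)
  nesnogad → nesnogat   [final devoicing]
  nesnogat → nesnoget   [vowel merger]
  giving Totoren nesnoget.
*nesnogad is the unique common source.

*nesnogad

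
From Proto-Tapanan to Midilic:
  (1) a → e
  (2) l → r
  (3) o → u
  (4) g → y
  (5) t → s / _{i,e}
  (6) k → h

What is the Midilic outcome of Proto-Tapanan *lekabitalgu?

Midilic: start from *lekabitalgu.
  rule 1 (vowel merger): lekabitalgu → lekebitelgu
  rule 2 (unconditioned shift): lekebitelgu → rekebitergu
  rule 3: no change — rekebitergu
  rule 4 (unconditioned shift): rekebitergu → rekebiteryu
  rule 5 (palatalisation): rekebiteryu → rekebiseryu
  rule 6 (unconditioned shift): rekebiseryu → rehebiseryu
  ⇒ Midilic rehebiseryu

rehebiseryu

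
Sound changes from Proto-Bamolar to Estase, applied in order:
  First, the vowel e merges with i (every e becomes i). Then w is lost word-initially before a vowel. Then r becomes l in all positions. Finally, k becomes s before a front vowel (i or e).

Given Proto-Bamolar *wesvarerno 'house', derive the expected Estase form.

isvalilno

Estase: *wesvarerno > wisvarirno > isvarirno > isvalilno  (by vowel merger, glide loss, unconditioned shift)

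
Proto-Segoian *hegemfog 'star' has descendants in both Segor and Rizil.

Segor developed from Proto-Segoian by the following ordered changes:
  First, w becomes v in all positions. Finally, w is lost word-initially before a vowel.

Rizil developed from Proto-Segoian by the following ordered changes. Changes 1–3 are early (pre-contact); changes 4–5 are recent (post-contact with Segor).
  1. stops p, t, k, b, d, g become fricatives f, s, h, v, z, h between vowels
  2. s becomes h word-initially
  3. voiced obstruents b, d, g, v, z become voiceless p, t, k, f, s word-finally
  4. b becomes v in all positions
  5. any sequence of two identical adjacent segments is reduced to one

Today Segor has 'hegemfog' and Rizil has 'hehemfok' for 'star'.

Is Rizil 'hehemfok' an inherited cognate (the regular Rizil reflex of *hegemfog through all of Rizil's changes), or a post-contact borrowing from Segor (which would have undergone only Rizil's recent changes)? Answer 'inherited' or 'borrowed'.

If inherited, *hegemfog would pass through all of Rizil's changes:
Rizil: start from *hegemfog.
  rule 1 (intervocalic lenition): hegemfog → hehemfog
  rule 2: no change — hehemfog
  rule 3 (final devoicing): hehemfog → hehemfok
  rule 4: no change — hehemfok
  rule 5: no change — hehemfok
  ⇒ Rizil hehemfok
If borrowed from Segor 'hegemfog' after the early changes, it would undergo only the recent ones:
  rule 4 (unconditioned shift): no change (hegemfog)
  rule 5 (degemination): no change (hegemfog)
  ⇒ as a loan: hegemfog
Rizil 'hehemfok' matches the inherited outcome exactly, so it is an inherited cognate, not a loan.

inherited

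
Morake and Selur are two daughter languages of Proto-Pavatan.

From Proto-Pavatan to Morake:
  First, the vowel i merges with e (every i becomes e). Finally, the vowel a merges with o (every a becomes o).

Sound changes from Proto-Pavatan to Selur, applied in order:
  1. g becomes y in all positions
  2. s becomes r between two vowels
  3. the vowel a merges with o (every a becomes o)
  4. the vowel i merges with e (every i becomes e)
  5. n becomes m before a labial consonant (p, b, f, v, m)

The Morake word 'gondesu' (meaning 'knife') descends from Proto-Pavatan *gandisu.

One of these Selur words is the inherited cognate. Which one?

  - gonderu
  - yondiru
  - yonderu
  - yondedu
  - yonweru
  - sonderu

Selur: *gandisu
  gandisu → yandisu   [unconditioned shift]
  yandisu → yandiru   [rhotacism]
  yandiru → yondiru   [vowel merger]
  yondiru → yonderu   [vowel merger]
  yonderu (rule 5 does not apply)
  giving Selur yonderu.
The other candidates each miss or misapply at least one Selur change.

yonderu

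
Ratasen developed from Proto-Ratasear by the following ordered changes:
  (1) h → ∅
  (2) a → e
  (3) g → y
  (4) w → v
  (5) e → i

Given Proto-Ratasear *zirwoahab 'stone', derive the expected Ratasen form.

zirvoiib

Ratasen: *zirwoahab > zirwoaab > zirwoeeb > zirvoeeb > zirvoiib  (by h-loss, vowel merger, unconditioned shift, vowel merger)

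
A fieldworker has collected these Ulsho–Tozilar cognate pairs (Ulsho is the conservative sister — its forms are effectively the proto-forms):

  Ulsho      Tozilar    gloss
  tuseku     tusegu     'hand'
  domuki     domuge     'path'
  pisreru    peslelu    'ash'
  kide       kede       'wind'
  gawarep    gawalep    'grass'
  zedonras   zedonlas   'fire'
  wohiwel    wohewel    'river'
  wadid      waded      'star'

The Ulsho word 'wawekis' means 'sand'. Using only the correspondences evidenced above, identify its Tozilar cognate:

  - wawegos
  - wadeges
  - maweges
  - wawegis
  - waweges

domuki ~ domuge — Ulsho k corresponds to Tozilar g between vowels (before a front vowel).
pisreru ~ peslelu, kide ~ kede — Ulsho i corresponds to Tozilar e after a consonant, before a consonant other than r, m, n, p, b, f, v.
Applying these to Ulsho 'wawekis':
  wawekis → wawegis   (k→g between vowels (before a front vowel))
  wawegis → waweges   (i→e after a consonant, before a consonant other than r, m, n, p, b, f, v)
So the Tozilar cognate is 'waweges'.

waweges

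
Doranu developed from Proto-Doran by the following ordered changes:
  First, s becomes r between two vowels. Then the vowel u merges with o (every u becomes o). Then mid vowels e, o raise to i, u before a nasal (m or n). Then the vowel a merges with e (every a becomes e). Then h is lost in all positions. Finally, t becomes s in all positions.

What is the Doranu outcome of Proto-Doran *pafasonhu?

Doranu: start from *pafasonhu.
  rule 1 (rhotacism): pafasonhu → pafaronhu
  rule 2 (vowel merger): pafaronhu → pafaronho
  rule 3 (pre-nasal raising): pafaronho → pafarunho
  rule 4 (vowel merger): pafarunho → peferunho
  rule 5 (h-loss): peferunho → peferuno
  rule 6: no change — peferuno
  ⇒ Doranu peferuno

peferuno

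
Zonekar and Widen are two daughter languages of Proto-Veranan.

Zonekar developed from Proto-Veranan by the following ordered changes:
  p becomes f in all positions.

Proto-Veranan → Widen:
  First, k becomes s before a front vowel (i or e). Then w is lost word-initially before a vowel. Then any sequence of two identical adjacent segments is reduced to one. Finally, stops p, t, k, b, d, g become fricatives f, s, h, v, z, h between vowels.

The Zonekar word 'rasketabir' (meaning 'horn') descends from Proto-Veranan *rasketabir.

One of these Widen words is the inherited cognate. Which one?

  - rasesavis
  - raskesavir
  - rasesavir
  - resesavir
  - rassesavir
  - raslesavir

rasesavir

Widen: *rasketabir
  rasketabir → rassetabir   [palatalisation]
  rassetabir (rule 2 does not apply)
  rassetabir → rasetabir   [degemination]
  rasetabir → rasesavir   [intervocalic lenition]
  giving Widen rasesavir.
Among the options, 'rasesavir' alone shows every Widen change applied in order.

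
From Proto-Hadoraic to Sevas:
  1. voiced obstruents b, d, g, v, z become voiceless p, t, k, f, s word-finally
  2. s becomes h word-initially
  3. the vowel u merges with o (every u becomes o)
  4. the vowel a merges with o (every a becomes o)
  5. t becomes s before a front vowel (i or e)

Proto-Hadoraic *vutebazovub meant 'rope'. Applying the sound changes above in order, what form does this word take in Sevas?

vosebozovop

Sevas: start from *vutebazovub.
  rule 1 (final devoicing): vutebazovub → vutebazovup
  rule 2: no change — vutebazovup
  rule 3 (vowel merger): vutebazovup → votebazovop
  rule 4 (vowel merger): votebazovop → votebozovop
  rule 5 (palatalisation): votebozovop → vosebozovop
  ⇒ Sevas vosebozovop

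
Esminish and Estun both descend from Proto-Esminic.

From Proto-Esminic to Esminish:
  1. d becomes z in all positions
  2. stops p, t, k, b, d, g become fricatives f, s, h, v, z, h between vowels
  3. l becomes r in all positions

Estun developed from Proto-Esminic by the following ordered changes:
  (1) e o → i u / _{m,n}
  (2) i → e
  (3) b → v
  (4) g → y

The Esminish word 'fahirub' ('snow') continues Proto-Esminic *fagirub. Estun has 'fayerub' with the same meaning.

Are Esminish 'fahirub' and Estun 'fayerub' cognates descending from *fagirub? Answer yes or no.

no

Derive the expected Estun reflex of *fagirub:
Estun: *fagirub
  fagirub (rule 1 does not apply)
  fagirub → fagerub   [vowel merger]
  fagerub → fageruv   [unconditioned shift]
  fageruv → fayeruv   [unconditioned shift]
  giving Estun fayeruv.
The regular Estun reflex would be 'fayeruv', but the attested form is 'fayerub'. The correspondence is irregular, so they are not cognates (the Estun form has a different source).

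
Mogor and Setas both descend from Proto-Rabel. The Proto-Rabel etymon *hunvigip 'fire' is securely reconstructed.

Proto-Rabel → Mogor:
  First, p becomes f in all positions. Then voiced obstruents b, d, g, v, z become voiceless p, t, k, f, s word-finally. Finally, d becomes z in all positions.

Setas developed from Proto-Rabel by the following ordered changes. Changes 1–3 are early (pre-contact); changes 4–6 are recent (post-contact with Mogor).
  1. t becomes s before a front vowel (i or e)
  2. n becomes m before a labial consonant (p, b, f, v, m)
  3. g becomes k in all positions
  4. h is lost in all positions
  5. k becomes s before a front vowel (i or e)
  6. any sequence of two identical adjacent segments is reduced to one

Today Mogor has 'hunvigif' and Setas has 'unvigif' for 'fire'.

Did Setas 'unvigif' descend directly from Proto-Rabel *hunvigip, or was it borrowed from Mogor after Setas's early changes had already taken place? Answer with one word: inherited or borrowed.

borrowed

If inherited, *hunvigip would pass through all of Setas's changes:
Setas: *hunvigip > humvigip > humvikip > umvikip > umvisip  (by nasal place assimilation, unconditioned shift, h-loss, palatalisation)
If borrowed from Mogor 'hunvigif' after the early changes, it would undergo only the recent ones:
  rule 4 (h-loss): hunvigif → unvigif
  rule 5 (palatalisation): no change (unvigif)
  rule 6 (degemination): no change (unvigif)
  ⇒ as a loan: unvigif
Setas 'unvigif' matches the loan outcome 'unvigif', not the inherited 'umvisip' — it skipped the early Setas changes, so it was borrowed from Mogor.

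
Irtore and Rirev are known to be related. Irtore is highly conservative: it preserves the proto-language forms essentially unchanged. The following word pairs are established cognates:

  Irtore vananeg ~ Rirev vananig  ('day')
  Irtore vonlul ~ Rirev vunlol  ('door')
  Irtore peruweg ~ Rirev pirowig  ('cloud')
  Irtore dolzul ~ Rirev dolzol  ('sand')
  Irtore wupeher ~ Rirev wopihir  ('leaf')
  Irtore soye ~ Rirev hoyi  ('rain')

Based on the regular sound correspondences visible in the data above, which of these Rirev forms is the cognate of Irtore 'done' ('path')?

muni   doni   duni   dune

duni

vonlul ~ vunlol — Irtore o corresponds to Rirev u after a consonant, before a nasal.
soye ~ hoyi — Irtore e corresponds to Rirev i word-finally.
Applying these to Irtore 'done':
  done → dune   (o→u after a consonant, before a nasal)
  dune → duni   (e→i word-finally)
So the Rirev cognate is 'duni'.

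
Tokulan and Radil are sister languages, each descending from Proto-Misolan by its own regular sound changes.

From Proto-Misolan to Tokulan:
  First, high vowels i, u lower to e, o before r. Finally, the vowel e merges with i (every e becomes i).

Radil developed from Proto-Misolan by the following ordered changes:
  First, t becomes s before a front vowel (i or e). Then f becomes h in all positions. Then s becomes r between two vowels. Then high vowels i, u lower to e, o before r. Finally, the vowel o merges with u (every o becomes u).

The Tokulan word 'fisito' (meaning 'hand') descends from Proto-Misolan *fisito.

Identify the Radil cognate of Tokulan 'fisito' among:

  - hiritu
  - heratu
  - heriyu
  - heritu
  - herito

heritu

Radil: start from *fisito.
  rule 1: no change — fisito
  rule 2 (unconditioned shift): fisito → hisito
  rule 3 (rhotacism): hisito → hirito
  rule 4 (pre-rhotic lowering): hirito → herito
  rule 5 (vowel merger): herito → heritu
  ⇒ Radil heritu
Only 'heritu' matches the regular Radil development of *fisito.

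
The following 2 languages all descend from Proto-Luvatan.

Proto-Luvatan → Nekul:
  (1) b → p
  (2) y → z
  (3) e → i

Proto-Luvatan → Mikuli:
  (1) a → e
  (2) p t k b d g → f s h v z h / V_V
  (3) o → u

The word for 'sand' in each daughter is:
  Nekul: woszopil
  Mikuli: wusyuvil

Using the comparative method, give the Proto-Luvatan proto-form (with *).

*wosyobil

Position 6: Nekul has p, Mikuli has v. Taking the neighbouring segments as reconstructed: Nekul p could go back to *p or *b; Mikuli v could go back to *b or *v — the one source consistent with every daughter is *b.
Position 5: Nekul has o, Mikuli has u. Nekul preserves o here (none of its changes turn any other segment into o), so the proto-segment is *o.
Continuing position by position gives *wosyobil; check it forward:
Nekul: *wosyobil
  wosyobil → wosyopil   [unconditioned shift]
  wosyopil → woszopil   [unconditioned shift]
  woszopil (rule 3 does not apply)
  giving Nekul woszopil.
Mikuli: *wosyobil > wosyovil > wusyuvil  (by intervocalic lenition, vowel merger)
No other proto-form is consistent with every reflex, so the reconstruction is *wosyobil.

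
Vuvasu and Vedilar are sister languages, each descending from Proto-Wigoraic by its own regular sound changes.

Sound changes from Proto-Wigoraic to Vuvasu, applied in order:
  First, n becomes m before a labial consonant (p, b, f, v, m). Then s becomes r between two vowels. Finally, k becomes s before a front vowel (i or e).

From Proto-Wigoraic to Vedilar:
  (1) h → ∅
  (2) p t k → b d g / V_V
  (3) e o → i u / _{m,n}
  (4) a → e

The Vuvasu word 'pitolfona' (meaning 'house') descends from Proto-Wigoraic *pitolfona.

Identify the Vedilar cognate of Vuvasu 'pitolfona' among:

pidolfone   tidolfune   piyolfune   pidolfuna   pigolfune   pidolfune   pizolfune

Vedilar: start from *pitolfona.
  rule 1: no change — pitolfona
  rule 2 (intervocalic voicing): pitolfona → pidolfona
  rule 3 (pre-nasal raising): pidolfona → pidolfuna
  rule 4 (vowel merger): pidolfuna → pidolfune
  ⇒ Vedilar pidolfune
The other candidates each miss or misapply at least one Vedilar change.

pidolfune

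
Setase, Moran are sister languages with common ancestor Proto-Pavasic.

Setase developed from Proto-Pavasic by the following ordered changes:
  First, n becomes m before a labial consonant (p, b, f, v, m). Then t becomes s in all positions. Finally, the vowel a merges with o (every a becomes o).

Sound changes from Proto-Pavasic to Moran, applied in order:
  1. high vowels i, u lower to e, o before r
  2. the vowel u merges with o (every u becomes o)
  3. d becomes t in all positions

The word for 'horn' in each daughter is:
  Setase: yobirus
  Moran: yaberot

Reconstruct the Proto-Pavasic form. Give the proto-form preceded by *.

Position 4: Setase has i, Moran has e. Setase preserves i here (none of its changes turn any other segment into i), so the proto-segment is *i.
Position 2: Setase has o, Moran has a. Moran preserves a here (none of its changes turn any other segment into a), so the proto-segment is *a.
Continuing position by position gives *yabirut; check it forward:
Setase: *yabirut > yabirus > yobirus  (by unconditioned shift, vowel merger)
Moran: *yabirut
  yabirut → yaberut   [pre-rhotic lowering]
  yaberut → yaberot   [vowel merger]
  yaberot (rule 3 does not apply)
  giving Moran yaberot.
*yabirut is the unique common source.

*yabirut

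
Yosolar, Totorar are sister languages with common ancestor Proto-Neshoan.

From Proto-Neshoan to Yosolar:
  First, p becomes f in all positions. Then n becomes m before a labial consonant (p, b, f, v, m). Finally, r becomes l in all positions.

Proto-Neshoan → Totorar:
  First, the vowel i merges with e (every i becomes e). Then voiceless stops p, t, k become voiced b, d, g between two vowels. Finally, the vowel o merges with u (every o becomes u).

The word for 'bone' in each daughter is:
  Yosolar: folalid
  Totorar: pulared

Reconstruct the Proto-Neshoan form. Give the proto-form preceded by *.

Position 5: Yosolar has l, Totorar has r. Totorar preserves r here (none of its changes turn any other segment into r), so the proto-segment is *r.
Position 1: Yosolar has f, Totorar has p. Totorar preserves p here (none of its changes turn any other segment into p), so the proto-segment is *p.
Position 6: Yosolar has i, Totorar has e. Yosolar preserves i here (none of its changes turn any other segment into i), so the proto-segment is *i.
Verify the candidate proto-form against each daughter:
Yosolar: *polarid
  polarid → folarid   [unconditioned shift]
  folarid (rule 2 does not apply)
  folarid → folalid   [unconditioned shift]
  giving Yosolar folalid.
Totorar: *polarid
  polarid → polared   [vowel merger]
  polared (rule 2 does not apply)
  polared → pulared   [vowel merger]
  giving Totorar pulared.
Only *polarid yields all of Yosolar folalid, Totorar pulared.

*polarid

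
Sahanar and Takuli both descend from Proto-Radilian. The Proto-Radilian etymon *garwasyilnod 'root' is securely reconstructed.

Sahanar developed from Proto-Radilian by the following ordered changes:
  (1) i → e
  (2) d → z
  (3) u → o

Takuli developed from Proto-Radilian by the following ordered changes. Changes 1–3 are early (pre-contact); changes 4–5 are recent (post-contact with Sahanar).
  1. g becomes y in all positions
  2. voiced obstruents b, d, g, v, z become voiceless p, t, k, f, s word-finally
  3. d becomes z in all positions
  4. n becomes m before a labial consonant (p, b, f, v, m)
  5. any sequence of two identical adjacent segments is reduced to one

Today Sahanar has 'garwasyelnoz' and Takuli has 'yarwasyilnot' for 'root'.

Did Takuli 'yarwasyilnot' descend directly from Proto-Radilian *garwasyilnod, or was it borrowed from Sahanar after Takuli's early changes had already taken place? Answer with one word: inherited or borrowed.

inherited

If inherited, *garwasyilnod would pass through all of Takuli's changes:
Takuli: *garwasyilnod
  garwasyilnod → yarwasyilnod   [unconditioned shift]
  yarwasyilnod → yarwasyilnot   [final devoicing]
  yarwasyilnot (rule 3 does not apply)
  yarwasyilnot (rule 4 does not apply)
  yarwasyilnot (rule 5 does not apply)
  giving Takuli yarwasyilnot.
If borrowed from Sahanar 'garwasyelnoz' after the early changes, it would undergo only the recent ones:
  rule 4 (nasal place assimilation): no change (garwasyelnoz)
  rule 5 (degemination): no change (garwasyelnoz)
  ⇒ as a loan: garwasyelnoz
Takuli 'yarwasyilnot' matches the inherited outcome exactly, so it is an inherited cognate, not a loan.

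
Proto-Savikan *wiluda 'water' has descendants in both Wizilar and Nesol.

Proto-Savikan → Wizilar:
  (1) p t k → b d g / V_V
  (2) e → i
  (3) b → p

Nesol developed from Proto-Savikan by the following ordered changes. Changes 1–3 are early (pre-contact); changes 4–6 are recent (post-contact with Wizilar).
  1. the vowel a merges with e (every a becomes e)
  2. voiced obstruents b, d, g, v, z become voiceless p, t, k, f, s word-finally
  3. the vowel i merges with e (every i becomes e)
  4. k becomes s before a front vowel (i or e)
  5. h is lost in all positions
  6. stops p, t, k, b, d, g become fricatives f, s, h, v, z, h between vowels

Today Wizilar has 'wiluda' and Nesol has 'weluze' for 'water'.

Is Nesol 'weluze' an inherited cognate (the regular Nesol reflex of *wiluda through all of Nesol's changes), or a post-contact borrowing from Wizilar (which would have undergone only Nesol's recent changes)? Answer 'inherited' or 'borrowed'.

If inherited, *wiluda would pass through all of Nesol's changes:
Nesol: start from *wiluda.
  rule 1 (vowel merger): wiluda → wilude
  rule 2: no change — wilude
  rule 3 (vowel merger): wilude → welude
  rule 4: no change — welude
  rule 5: no change — welude
  rule 6 (intervocalic lenition): welude → weluze
  ⇒ Nesol weluze
If borrowed from Wizilar 'wiluda' after the early changes, it would undergo only the recent ones:
  rule 4 (palatalisation): no change (wiluda)
  rule 5 (h-loss): no change (wiluda)
  rule 6 (intervocalic lenition): wiluda → wiluza
  ⇒ as a loan: wiluza
Nesol 'weluze' matches the inherited outcome exactly, so it is an inherited cognate, not a loan.

inherited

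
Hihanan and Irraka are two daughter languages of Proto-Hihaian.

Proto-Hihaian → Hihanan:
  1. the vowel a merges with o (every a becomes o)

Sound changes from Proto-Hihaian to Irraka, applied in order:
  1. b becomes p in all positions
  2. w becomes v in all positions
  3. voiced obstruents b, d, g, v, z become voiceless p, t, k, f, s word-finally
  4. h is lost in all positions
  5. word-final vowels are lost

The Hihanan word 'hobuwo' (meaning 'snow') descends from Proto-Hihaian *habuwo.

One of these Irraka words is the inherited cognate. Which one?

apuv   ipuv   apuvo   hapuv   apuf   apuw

Irraka: *habuwo > hapuwo > hapuvo > apuvo > apuv  (by unconditioned shift, unconditioned shift, h-loss, apocope)
The other candidates each miss or misapply at least one Irraka change.

apuv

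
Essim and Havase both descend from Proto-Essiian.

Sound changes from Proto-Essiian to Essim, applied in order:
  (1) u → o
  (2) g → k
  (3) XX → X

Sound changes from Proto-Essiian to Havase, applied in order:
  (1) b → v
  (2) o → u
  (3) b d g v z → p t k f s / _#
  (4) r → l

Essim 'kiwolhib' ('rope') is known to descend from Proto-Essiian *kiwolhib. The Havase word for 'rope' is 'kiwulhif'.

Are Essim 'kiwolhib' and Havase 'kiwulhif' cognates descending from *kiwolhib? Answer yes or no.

Derive the expected Havase reflex of *kiwolhib:
Havase: *kiwolhib > kiwolhiv > kiwulhiv > kiwulhif  (by unconditioned shift, vowel merger, final devoicing)
Havase 'kiwulhif' matches the regular reflex exactly, so the pair is cognate.

yes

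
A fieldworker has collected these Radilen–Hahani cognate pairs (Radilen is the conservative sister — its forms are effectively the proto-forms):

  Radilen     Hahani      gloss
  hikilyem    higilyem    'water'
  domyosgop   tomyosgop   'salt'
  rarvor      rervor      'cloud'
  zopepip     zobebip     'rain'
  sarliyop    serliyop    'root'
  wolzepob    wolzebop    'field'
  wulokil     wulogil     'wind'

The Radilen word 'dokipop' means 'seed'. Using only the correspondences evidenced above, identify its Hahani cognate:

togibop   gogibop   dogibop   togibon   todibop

domyosgop ~ tomyosgop — Radilen d corresponds to Hahani t word-initially before a back vowel.
hikilyem ~ higilyem, wulokil ~ wulogil — Radilen k corresponds to Hahani g between vowels (before a front vowel).
wolzepob ~ wolzebop — Radilen p corresponds to Hahani b between vowels (before a back vowel).
Applying these to Radilen 'dokipop':
  dokipop → tokipop   (d→t word-initially before a back vowel)
  tokipop → togipop   (k→g between vowels (before a front vowel))
  togipop → togibop   (p→b between vowels (before a back vowel))
So the Hahani cognate is 'togibop'.

togibop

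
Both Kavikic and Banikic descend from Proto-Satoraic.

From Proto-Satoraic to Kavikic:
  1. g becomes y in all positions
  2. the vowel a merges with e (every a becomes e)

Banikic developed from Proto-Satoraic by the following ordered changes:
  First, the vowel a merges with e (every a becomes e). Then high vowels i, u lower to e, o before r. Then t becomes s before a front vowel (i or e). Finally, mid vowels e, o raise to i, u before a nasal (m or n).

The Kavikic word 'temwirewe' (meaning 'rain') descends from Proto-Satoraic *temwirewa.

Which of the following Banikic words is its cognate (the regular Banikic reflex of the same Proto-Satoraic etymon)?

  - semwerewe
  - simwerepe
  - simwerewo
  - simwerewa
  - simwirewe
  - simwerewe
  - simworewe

Banikic: *temwirewa
  temwirewa → temwirewe   [vowel merger]
  temwirewe → temwerewe   [pre-rhotic lowering]
  temwerewe → semwerewe   [palatalisation]
  semwerewe → simwerewe   [pre-nasal raising]
  giving Banikic simwerewe.

simwerewe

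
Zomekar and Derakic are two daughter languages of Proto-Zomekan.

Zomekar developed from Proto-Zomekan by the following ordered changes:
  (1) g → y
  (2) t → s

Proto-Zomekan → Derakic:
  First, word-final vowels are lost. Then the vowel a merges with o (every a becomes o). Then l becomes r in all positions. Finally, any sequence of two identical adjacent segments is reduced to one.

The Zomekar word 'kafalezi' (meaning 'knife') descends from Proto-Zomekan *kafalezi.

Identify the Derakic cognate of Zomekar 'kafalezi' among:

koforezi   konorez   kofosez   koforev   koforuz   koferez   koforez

koforez

Derakic: *kafalezi
  kafalezi → kafalez   [apocope]
  kafalez → kofolez   [vowel merger]
  kofolez → koforez   [unconditioned shift]
  koforez (rule 4 does not apply)
  giving Derakic koforez.
Among the options, 'koforez' alone shows every Derakic change applied in order.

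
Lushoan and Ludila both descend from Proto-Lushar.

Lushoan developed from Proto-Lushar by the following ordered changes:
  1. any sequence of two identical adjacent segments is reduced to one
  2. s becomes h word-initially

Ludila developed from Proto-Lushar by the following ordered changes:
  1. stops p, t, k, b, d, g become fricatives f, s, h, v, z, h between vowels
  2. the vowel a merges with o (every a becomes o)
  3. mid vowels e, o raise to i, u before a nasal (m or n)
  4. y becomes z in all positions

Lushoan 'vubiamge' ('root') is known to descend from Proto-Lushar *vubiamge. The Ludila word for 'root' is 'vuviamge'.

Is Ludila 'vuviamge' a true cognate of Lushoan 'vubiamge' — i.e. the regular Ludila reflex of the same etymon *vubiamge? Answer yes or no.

Derive the expected Ludila reflex of *vubiamge:
Ludila: *vubiamge > vuviamge > vuviomge > vuviumge  (by intervocalic lenition, vowel merger, pre-nasal raising)
The regular Ludila reflex would be 'vuviumge', but the attested form is 'vuviamge'. The correspondence is irregular, so they are not cognates (the Ludila form has a different source).

no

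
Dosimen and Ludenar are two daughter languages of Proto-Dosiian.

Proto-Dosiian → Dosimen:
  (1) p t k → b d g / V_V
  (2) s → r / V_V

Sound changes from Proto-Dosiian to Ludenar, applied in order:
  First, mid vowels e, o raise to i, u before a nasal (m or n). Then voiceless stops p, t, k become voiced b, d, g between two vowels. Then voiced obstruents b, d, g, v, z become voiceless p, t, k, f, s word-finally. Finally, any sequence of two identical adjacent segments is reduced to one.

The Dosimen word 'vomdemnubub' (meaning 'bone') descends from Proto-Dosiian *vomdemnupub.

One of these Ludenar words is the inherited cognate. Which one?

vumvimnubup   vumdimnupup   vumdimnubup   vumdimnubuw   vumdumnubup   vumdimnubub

vumdimnubup

Ludenar: *vomdemnupub
  vomdemnupub → vumdimnupub   [pre-nasal raising]
  vumdimnupub → vumdimnubub   [intervocalic voicing]
  vumdimnubub → vumdimnubup   [final devoicing]
  vumdimnubup (rule 4 does not apply)
  giving Ludenar vumdimnubup.
Among the options, 'vumdimnubup' alone shows every Ludenar change applied in order.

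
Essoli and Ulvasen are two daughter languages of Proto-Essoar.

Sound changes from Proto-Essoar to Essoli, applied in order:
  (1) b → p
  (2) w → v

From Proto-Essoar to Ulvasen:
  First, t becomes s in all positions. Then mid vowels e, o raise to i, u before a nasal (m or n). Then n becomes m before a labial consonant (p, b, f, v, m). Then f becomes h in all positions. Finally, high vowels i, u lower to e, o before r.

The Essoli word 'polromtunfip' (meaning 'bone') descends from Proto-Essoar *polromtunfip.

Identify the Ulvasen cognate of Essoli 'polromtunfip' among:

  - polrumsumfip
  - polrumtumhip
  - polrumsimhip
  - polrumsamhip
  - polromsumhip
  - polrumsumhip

Ulvasen: *polromtunfip
  polromtunfip → polromsunfip   [unconditioned shift]
  polromsunfip → polrumsunfip   [pre-nasal raising]
  polrumsunfip → polrumsumfip   [nasal place assimilation]
  polrumsumfip → polrumsumhip   [unconditioned shift]
  polrumsumhip (rule 5 does not apply)
  giving Ulvasen polrumsumhip.

polrumsumhip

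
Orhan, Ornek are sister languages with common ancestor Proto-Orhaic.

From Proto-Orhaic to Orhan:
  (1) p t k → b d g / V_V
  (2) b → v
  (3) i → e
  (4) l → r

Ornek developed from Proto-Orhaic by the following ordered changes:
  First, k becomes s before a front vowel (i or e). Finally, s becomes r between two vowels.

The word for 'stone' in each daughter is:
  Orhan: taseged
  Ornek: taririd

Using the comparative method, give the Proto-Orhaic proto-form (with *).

*tasikid

Position 5: Orhan has g, Ornek has r. Taking the neighbouring segments as reconstructed: Orhan g could go back to *k or *g; Ornek r could go back to *k or *s or *r — the one source consistent with every daughter is *k.
Position 3: Orhan has s, Ornek has r. Orhan preserves s here (none of its changes turn any other segment into s), so the proto-segment is *s.
This points to *tasikid. Verify forward in each daughter:
Orhan: *tasikid > tasigid > taseged  (by intervocalic voicing, vowel merger)
Ornek: start from *tasikid.
  rule 1 (palatalisation): tasikid → tasisid
  rule 2 (rhotacism): tasisid → taririd
  ⇒ Ornek taririd
Only *tasikid yields all of Orhan taseged, Ornek taririd.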